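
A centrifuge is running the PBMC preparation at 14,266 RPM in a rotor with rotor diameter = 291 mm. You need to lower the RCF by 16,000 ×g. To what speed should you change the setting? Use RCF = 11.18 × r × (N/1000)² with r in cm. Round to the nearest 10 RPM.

r = 291 mm / 2 = 145.5 mm = 14.55 cm
Current RCF = 11.18 × 14.55 × (14.266)² = 11.18 × 14.55 × 203.518756 ≈ 33,106.2 × g
Target RCF = 33,106.2 − 16,000 = 17,106.2 × g
(N/1000)² = 17,106.2 / 162.669 = 105.1596
N = 1000 × √105.1596 ≈ 10,254.7

≈ 10250 RPM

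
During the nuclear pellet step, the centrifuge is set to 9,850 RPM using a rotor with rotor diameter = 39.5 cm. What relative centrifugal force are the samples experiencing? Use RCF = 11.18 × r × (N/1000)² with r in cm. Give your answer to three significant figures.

r = 39.5 / 2 = 19.75 cm
RCF = 11.18 × 19.75 × (9.85)² = 11.18 × 19.75 × 97.0225 ≈ 21,423.1 × g

≈ 21400 × g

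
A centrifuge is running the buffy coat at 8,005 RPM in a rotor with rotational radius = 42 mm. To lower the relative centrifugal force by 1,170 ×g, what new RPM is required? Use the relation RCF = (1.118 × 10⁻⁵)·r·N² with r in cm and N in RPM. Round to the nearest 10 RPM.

r = 42 mm = 4.2 cm
Current RCF = 1.118 × 10⁻⁵ × 4.2 × (8005)² = 1.118 × 10⁻⁵ × 4.2 × 64,080,025 ≈ 3,008.9 × g
Target RCF = 3,008.9 − 1,170 = 1,838.9 × g
N² = 1,838.9 / (4.6956 × 10⁻⁵) = 39,162,194
N ≈ √39,162,194 ≈ 6,258.0

6260 RPM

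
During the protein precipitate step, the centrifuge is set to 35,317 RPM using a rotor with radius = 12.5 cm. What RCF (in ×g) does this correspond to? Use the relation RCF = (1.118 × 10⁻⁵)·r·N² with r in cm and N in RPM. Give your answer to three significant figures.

RCF = 1.118 × 10⁻⁵ × r × N²
RCF = 1.118 × 10⁻⁵ × 12.5 × (35317)² = 1.118 × 10⁻⁵ × 12.5 × 1,247,290,489 ≈ 174,308.8 × g

174000 ×g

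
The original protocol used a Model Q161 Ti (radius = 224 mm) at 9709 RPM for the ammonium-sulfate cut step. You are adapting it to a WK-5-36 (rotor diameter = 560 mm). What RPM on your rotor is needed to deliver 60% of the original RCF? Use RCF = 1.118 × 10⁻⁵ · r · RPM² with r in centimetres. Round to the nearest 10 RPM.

≈ 6730 RPM

Original rotor: r = 224 mm = 22.4 cm
RCF = 1.118 × 10⁻⁵ × r × N²
RCF_original = 1.118 × 10⁻⁵ × 22.4 × (9709)² = 1.118 × 10⁻⁵ × 22.4 × 94,264,681 ≈ 23,606.9 × g
Target RCF = 0.6 × 23,606.9 ≈ 14,164.1 × g
Your rotor: r = 560 mm / 2 = 280 mm = 28 cm
14,164.1 = 1.118 × 10⁻⁵ × 28 × N²
N² = 14,164.1 / (31.304 × 10⁻⁵) = 45,246,933
N ≈ √45,246,933 ≈ 6,726.6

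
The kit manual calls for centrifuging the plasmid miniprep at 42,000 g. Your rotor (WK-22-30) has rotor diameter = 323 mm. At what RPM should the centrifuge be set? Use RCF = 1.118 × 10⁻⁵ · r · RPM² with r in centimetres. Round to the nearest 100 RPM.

r = 323 mm / 2 = 161.5 mm = 16.15 cm
42,000 = 1.118 × 10⁻⁵ × 16.15 × N²
N² = 42,000 / (18.0557 × 10⁻⁵) = 232,613,524
N ≈ √232,613,524 ≈ 15,251.7

≈ 15300 RPM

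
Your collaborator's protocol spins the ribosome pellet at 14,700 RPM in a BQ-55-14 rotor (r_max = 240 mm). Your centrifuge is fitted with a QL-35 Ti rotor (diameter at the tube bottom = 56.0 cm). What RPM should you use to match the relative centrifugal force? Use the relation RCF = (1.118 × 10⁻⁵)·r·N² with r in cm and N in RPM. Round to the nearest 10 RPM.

Original rotor: r = 240 mm = 24.0 cm
RCF = 1.118 × 10⁻⁵ × r × N²
RCF_original = 1.118 × 10⁻⁵ × 24 × (14700)² = 1.118 × 10⁻⁵ × 24 × 216,090,000 ≈ 57,981.3 × g
Your rotor: r = 56.0 / 2 = 28 cm
57,981.3 = 1.118 × 10⁻⁵ × 28 × N²
N² = 57,981.3 / (31.304 × 10⁻⁵) = 185,220,100
N ≈ √185,220,100 ≈ 13,609.6

≈ 13610 RPM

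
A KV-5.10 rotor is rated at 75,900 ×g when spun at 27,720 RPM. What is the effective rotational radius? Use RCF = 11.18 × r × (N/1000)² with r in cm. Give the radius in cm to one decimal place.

75900 = 11.18 × r × (27.72)²
r = 75900 / (11.18 × 768.3984) = 75900 / 8590.694 ≈ 8.835 cm

r ≈ 8.8 cm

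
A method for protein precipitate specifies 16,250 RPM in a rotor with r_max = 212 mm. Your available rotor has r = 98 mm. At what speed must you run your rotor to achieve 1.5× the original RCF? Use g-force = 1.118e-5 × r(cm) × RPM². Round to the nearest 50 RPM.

Original rotor: r = 212 mm = 21.2 cm
RCF = 1.118 × 10⁻⁵ × r × N²
RCF_original = 1.118 × 10⁻⁵ × 21.2 × (16250)² = 1.118 × 10⁻⁵ × 21.2 × 264,062,500 ≈ 62,587 × g
Target RCF = 1.5 × 62,587 ≈ 93,880.5 × g
Your rotor: r = 98 mm = 9.8 cm
93,880.5 = 1.118 × 10⁻⁵ × 9.8 × N²
N² = 93,880.5 / (10.9564 × 10⁻⁵) = 856,855,354
N ≈ √856,855,354 ≈ 29,272.1

≈ 29250 RPM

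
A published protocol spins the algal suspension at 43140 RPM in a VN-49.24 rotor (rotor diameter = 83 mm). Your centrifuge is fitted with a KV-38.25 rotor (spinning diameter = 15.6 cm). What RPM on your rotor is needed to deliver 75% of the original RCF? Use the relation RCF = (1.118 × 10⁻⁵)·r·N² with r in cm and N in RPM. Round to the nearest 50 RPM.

≈ 27250 RPM

Original rotor: r = 83 mm / 2 = 41.5 mm = 4.15 cm
RCF = 1.118 × 10⁻⁵ × r × N²
RCF_original = 1.118 × 10⁻⁵ × 4.15 × (43140)² = 1.118 × 10⁻⁵ × 4.15 × 1,861,059,600 ≈ 86,347.6 × g
Target RCF = 0.75 × 86,347.6 ≈ 64,760.7 × g
Your rotor: r = 15.6 / 2 = 7.8 cm
64,760.7 = 1.118 × 10⁻⁵ × 7.8 × N²
N² = 64,760.7 / (8.7204 × 10⁻⁵) = 742,634,512
N ≈ √742,634,512 ≈ 27,251.3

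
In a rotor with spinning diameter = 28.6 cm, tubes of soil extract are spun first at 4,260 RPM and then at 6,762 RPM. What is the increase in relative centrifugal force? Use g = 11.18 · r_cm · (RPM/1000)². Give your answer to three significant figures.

r = 28.6 / 2 = 14.3 cm
RCF₁ = 11.18 × 14.3 × (4.26)² = 11.18 × 14.3 × 18.1476 ≈ 2,901.3 × g
RCF₂ = 11.18 × 14.3 × (6.762)² = 11.18 × 14.3 × 45.724644 ≈ 7,310.2 × g
Increase = 7,310.2 − 2,901.3 = 4,408.9

4410 × g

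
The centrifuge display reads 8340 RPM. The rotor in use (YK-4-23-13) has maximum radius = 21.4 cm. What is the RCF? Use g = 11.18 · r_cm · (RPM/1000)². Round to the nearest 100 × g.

RCF = 11.18 × 21.4 × (8.34)² = 11.18 × 21.4 × 69.5556 ≈ 16,641.3 × g

RCF ≈ 16600 g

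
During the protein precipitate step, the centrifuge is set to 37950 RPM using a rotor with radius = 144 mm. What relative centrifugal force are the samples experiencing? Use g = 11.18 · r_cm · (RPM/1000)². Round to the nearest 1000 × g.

≈ 232000 x g

r = 144 mm = 14.4 cm
RCF = 11.18 × r × (N/1000)²
RCF = 11.18 × 14.4 × (37.95)² = 11.18 × 14.4 × 1,440.2025 ≈ 231,861.1 × g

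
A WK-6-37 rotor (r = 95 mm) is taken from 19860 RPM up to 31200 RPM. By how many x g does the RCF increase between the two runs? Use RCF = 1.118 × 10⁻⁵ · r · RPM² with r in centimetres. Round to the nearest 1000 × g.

≈ 61000 x g

r = 95 mm = 9.5 cm
RCF₁ = 1.118 × 10⁻⁵ × 9.5 × (19860)² = 1.118 × 10⁻⁵ × 9.5 × 394,419,600 ≈ 41,891.3 × g
RCF₂ = 1.118 × 10⁻⁵ × 9.5 × (31200)² = 1.118 × 10⁻⁵ × 9.5 × 973,440,000 ≈ 103,389.1 × g
Increase = 103,389.1 − 41,891.3 = 61,497.8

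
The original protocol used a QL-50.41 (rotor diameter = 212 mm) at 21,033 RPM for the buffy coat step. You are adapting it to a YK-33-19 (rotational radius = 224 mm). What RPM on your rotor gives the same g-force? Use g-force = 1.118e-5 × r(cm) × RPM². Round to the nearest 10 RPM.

Original rotor: r = 212 mm / 2 = 106 mm = 10.6 cm
RCF_original = 1.118 × 10⁻⁵ × 10.6 × (21033)² = 1.118 × 10⁻⁵ × 10.6 × 442,387,089 ≈ 52,426.4 × g
Your rotor: r = 224 mm = 22.4 cm
52,426.4 = 1.118 × 10⁻⁵ × 22.4 × N²
N² = 52,426.4 / (25.0432 × 10⁻⁵) = 209,343,854
N ≈ √209,343,854 ≈ 14,468.7

14470 RPM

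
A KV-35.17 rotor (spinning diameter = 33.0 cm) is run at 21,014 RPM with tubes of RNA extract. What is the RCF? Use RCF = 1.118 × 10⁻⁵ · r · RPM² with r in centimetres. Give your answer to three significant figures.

RCF ≈ 81500 ×g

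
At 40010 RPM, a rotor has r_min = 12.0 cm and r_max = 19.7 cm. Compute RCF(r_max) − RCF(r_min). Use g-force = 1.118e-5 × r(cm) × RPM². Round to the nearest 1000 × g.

≈ 138000 x g

ΔRCF = 1.118 × 10⁻⁵ × (r_max − r_min) × N² = 1.118 × 10⁻⁵ × 7.7 × 1,600,800,100 ≈ 137,806.5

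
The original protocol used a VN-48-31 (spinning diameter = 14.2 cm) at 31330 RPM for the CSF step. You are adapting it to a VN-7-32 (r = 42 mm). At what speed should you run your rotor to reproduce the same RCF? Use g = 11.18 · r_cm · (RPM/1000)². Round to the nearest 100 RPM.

Original rotor: r = 14.2 / 2 = 7.1 cm
RCF = 11.18 × r × (N/1000)²
RCF_original = 11.18 × 7.1 × (31.33)² = 11.18 × 7.1 × 981.5689 ≈ 77,915 × g
Your rotor: r = 42 mm = 4.2 cm
77,915 = 11.18 × 4.2 × (N/1000)²
(N/1000)² = 77,915 / 46.956 = 1659.319
N = 1000 × √1659.319 ≈ 40,734.7

≈ 40700 RPM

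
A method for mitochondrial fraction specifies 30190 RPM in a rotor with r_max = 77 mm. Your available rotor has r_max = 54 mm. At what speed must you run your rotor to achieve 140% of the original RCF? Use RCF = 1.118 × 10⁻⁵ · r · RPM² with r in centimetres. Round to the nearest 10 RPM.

42660 RPM

Original rotor: r = 77 mm = 7.7 cm
RCF = 1.118 × 10⁻⁵ × r × N²
RCF_original = 1.118 × 10⁻⁵ × 7.7 × (30190)² = 1.118 × 10⁻⁵ × 7.7 × 911,436,100 ≈ 78,461.9 × g
Target RCF = 1.4 × 78,461.9 ≈ 109,846.7 × g
Your rotor: r = 54 mm = 5.4 cm
109,846.7 = 1.118 × 10⁻⁵ × 5.4 × N²
N² = 109,846.7 / (6.0372 × 10⁻⁵) = 1,819,497,449
N ≈ √1,819,497,449 ≈ 42,655.6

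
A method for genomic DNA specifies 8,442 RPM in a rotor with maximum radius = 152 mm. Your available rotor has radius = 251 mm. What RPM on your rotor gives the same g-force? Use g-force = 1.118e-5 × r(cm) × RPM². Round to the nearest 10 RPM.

≈ 6570 RPM

Original rotor: r = 152 mm = 15.2 cm
RCF_original = 1.118 × 10⁻⁵ × 15.2 × (8442)² = 1.118 × 10⁻⁵ × 15.2 × 71,267,364 ≈ 12,110.9 × g
Your rotor: r = 251 mm = 25.1 cm
12,110.9 = 1.118 × 10⁻⁵ × 25.1 × N²
N² = 12,110.9 / (28.0618 × 10⁻⁵) = 43,157,959
N ≈ √43,157,959 ≈ 6,569.5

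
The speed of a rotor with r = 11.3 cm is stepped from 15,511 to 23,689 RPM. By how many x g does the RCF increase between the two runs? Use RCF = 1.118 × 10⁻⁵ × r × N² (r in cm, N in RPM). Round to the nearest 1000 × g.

RCF₁ = 1.118 × 10⁻⁵ × 11.3 × (15511)² = 1.118 × 10⁻⁵ × 11.3 × 240,591,121 ≈ 30,394.8 × g
RCF₂ = 1.118 × 10⁻⁵ × 11.3 × (23689)² = 1.118 × 10⁻⁵ × 11.3 × 561,168,721 ≈ 70,894.7 × g
Increase = 70,894.7 − 30,394.8 = 40,499.9

40000 x g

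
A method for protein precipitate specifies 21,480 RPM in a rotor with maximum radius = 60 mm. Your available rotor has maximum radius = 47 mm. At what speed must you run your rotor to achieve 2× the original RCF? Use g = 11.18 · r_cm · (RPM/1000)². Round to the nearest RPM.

Original rotor: r = 60 mm = 6.0 cm
RCF_original = 11.18 × 6 × (21.48)² = 11.18 × 6 × 461.3904 ≈ 30,950.1 × g
Target RCF = 2 × 30,950.1 ≈ 61,900.2 × g
Your rotor: r = 47 mm = 4.7 cm
61,900.2 = 11.18 × 4.7 × (N/1000)²
(N/1000)² = 61,900.2 / 52.546 = 1178.019
N = 1000 × √1178.019 ≈ 34,322.3

34322 RPM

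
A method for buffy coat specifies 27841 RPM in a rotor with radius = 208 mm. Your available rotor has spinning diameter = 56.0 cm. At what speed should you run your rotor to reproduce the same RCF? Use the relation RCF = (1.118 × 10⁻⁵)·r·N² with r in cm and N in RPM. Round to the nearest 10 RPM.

24000 RPM

Original rotor: r = 208 mm = 20.8 cm
RCF_original = 1.118 × 10⁻⁵ × 20.8 × (27841)² = 1.118 × 10⁻⁵ × 20.8 × 775,121,281 ≈ 180,249.8 × g
Your rotor: r = 56.0 / 2 = 28 cm
180,249.8 = 1.118 × 10⁻⁵ × 28 × N²
N² = 180,249.8 / (31.304 × 10⁻⁵) = 575,804,370
N ≈ √575,804,370 ≈ 23,995.9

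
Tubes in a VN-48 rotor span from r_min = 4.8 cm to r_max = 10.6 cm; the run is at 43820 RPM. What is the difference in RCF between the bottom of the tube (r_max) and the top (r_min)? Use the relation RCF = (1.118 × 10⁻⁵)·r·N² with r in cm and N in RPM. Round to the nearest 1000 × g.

125000 x g

ΔRCF = 1.118 × 10⁻⁵ × (r_max − r_min) × N² = 1.118 × 10⁻⁵ × 5.8 × 1,920,192,400 ≈ 124,513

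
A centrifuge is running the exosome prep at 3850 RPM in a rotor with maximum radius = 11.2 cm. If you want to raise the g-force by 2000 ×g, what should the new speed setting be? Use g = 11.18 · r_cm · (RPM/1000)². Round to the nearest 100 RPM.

N₂ ≈ 5500 RPM

Current RCF = 11.18 × 11.2 × (3.85)² = 11.18 × 11.2 × 14.8225 ≈ 1,856 × g
Target RCF = 1,856 + 2,000 = 3,856 × g
(N/1000)² = 3,856 / 125.216 = 30.79479
N = 1000 × √30.79479 ≈ 5,549.3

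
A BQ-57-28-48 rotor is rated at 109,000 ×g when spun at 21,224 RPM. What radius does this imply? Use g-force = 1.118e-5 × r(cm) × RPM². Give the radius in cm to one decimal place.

RCF = 1.118 × 10⁻⁵ × r × N²
109000 = 1.118 × 10⁻⁵ × r × (21224)²
r = 109000 / (1.118 × 10⁻⁵ × 450,458,176) = 109000 / 5036.122 ≈ 21.644 cm

r ≈ 21.6 cm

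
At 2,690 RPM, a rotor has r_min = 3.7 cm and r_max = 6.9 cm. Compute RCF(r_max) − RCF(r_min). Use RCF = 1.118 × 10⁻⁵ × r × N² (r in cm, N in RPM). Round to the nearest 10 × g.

≈ 260 g

RCF_max = 1.118 × 10⁻⁵ × 6.9 × (2690)² = 1.118 × 10⁻⁵ × 6.9 × 7,236,100 ≈ 558.2 × g
RCF_min = 1.118 × 10⁻⁵ × 3.7 × (2690)² = 1.118 × 10⁻⁵ × 3.7 × 7,236,100 ≈ 299.3 × g
ΔRCF = 558.2 − 299.3 = 258.9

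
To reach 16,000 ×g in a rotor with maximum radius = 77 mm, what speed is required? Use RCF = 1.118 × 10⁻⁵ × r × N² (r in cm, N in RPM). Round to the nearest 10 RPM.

r = 77 mm = 7.7 cm
16,000 = 1.118 × 10⁻⁵ × 7.7 × N²
N² = 16,000 / (8.6086 × 10⁻⁵) = 185,860,651
N ≈ √185,860,651 ≈ 13,633.1

N ≈ 13630 RPM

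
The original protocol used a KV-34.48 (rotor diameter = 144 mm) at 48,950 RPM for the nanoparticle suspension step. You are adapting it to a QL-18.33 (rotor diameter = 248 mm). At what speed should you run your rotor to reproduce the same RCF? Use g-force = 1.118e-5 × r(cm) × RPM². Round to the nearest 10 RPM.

≈ 37300 RPM

Original rotor: r = 144 mm / 2 = 72 mm = 7.2 cm
RCF_original = 1.118 × 10⁻⁵ × 7.2 × (48950)² = 1.118 × 10⁻⁵ × 7.2 × 2,396,102,500 ≈ 192,876.7 × g
Your rotor: r = 248 mm / 2 = 124 mm = 12.4 cm
192,876.7 = 1.118 × 10⁻⁵ × 12.4 × N²
N² = 192,876.7 / (13.8632 × 10⁻⁵) = 1,391,285,562
N ≈ √1,391,285,562 ≈ 37,299.9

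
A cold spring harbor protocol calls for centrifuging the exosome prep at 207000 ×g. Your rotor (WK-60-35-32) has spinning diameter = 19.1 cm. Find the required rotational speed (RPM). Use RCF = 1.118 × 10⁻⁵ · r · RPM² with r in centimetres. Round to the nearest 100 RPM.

44000 RPM

r = 19.1 / 2 = 9.55 cm
RCF = 1.118 × 10⁻⁵ × r × N²
207,000 = 1.118 × 10⁻⁵ × 9.55 × N²
N² = 207,000 / (10.6769 × 10⁻⁵) = 1,938,764,997
N ≈ √1,938,764,997 ≈ 44,031.4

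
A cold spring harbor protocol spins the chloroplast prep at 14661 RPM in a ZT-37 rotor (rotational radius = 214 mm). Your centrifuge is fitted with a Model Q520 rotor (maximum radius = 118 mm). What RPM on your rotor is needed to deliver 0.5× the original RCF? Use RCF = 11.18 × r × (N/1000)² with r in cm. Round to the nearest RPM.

Original rotor: r = 214 mm = 21.4 cm
RCF_original = 11.18 × 21.4 × (14.661)² = 11.18 × 21.4 × 214.944921 ≈ 51,426 × g
Target RCF = 0.5 × 51,426 ≈ 25,713 × g
Your rotor: r = 118 mm = 11.8 cm
25,713 = 11.18 × 11.8 × (N/1000)²
(N/1000)² = 25,713 / 131.924 = 194.9077
N = 1000 × √194.9077 ≈ 13,960.9

≈ 13961 RPM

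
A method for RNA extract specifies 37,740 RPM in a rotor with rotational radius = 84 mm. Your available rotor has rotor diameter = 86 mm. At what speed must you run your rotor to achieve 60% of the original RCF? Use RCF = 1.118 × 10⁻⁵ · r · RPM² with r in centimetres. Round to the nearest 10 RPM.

≈ 40860 RPM

Original rotor: r = 84 mm = 8.4 cm
RCF_original = 1.118 × 10⁻⁵ × 8.4 × (37740)² = 1.118 × 10⁻⁵ × 8.4 × 1,424,307,600 ≈ 133,759.6 × g
Target RCF = 0.6 × 133,759.6 ≈ 80,255.8 × g
Your rotor: r = 86 mm / 2 = 43 mm = 4.3 cm
80,255.8 = 1.118 × 10⁻⁵ × 4.3 × N²
N² = 80,255.8 / (4.8074 × 10⁻⁵) = 1,669,422,141
N ≈ √1,669,422,141 ≈ 40,858.6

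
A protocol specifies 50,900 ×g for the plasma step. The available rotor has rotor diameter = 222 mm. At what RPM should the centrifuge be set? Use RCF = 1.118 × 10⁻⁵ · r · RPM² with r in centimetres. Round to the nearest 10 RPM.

r = 222 mm / 2 = 111 mm = 11.1 cm
50,900 = 1.118 × 10⁻⁵ × 11.1 × N²
N² = 50,900 / (12.4098 × 10⁻⁵) = 410,159,712
N ≈ √410,159,712 ≈ 20,252.4

≈ 20250 RPM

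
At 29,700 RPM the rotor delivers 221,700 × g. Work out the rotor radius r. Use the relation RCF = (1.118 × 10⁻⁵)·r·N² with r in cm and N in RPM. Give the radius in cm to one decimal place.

221700 = 1.118 × 10⁻⁵ × r × (29700)²
r = 221700 / (1.118 × 10⁻⁵ × 882,090,000) = 221700 / 9861.766 ≈ 22.481 cm

r ≈ 22.5 cm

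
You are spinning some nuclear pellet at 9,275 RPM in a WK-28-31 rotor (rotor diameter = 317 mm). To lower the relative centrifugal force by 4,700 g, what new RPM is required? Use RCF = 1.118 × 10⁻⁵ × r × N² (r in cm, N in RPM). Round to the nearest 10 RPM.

r = 317 mm / 2 = 158.5 mm = 15.85 cm
Current RCF = 1.118 × 10⁻⁵ × 15.85 × (9275)² = 1.118 × 10⁻⁵ × 15.85 × 86,025,625 ≈ 15,244 × g
Target RCF = 15,244 − 4,700 = 10,544 × g
N² = 10,544 / (17.7203 × 10⁻⁵) = 59,502,379
N ≈ √59,502,379 ≈ 7,713.8

≈ 7710 RPM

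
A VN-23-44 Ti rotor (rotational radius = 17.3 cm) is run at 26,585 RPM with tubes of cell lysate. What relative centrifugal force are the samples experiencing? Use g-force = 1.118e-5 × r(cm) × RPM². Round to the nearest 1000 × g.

≈ 137000 ×g

RCF = 1.118 × 10⁻⁵ × r × N²
RCF = 1.118 × 10⁻⁵ × 17.3 × (26585)² = 1.118 × 10⁻⁵ × 17.3 × 706,762,225 ≈ 136,697.7 × g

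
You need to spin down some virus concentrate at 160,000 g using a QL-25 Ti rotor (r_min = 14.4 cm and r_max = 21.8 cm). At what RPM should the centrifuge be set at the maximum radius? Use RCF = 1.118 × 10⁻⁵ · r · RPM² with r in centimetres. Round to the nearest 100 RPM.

Use r_max = 21.8 cm.
RCF = 1.118 × 10⁻⁵ × r × N²
160,000 = 1.118 × 10⁻⁵ × 21.8 × N²
N² = 160,000 / (24.3724 × 10⁻⁵) = 656,480,281
N ≈ √656,480,281 ≈ 25,621.9

N ≈ 25600 RPM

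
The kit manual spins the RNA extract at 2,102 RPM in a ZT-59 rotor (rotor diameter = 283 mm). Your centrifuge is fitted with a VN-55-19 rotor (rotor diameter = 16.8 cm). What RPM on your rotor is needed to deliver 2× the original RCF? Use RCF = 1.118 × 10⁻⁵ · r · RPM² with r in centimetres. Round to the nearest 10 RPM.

Original rotor: r = 283 mm / 2 = 141.5 mm = 14.15 cm
RCF = 1.118 × 10⁻⁵ × r × N²
RCF_original = 1.118 × 10⁻⁵ × 14.15 × (2102)² = 1.118 × 10⁻⁵ × 14.15 × 4,418,404 ≈ 699 × g
Target RCF = 2 × 699 ≈ 1,398 × g
Your rotor: r = 16.8 / 2 = 8.4 cm
1,398 = 1.118 × 10⁻⁵ × 8.4 × N²
N² = 1,398 / (9.3912 × 10⁻⁵) = 14,886,277
N ≈ √14,886,277 ≈ 3,858.3

3860 RPM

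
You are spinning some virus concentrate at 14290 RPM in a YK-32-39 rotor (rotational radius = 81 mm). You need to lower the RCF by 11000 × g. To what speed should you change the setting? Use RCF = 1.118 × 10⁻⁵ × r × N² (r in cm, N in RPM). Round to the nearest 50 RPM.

r = 81 mm = 8.1 cm
Current RCF = 1.118 × 10⁻⁵ × 8.1 × (14290)² = 1.118 × 10⁻⁵ × 8.1 × 204,204,100 ≈ 18,492.3 × g
Target RCF = 18,492.3 − 11,000 = 7,492.3 × g
N² = 7,492.3 / (9.0558 × 10⁻⁵) = 82,734,822
N ≈ √82,734,822 ≈ 9,095.9

9100 RPM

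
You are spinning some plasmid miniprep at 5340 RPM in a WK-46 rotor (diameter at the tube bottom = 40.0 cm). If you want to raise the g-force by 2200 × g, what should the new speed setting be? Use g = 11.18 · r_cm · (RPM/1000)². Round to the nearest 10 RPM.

6190 RPM

r = 40.0 / 2 = 20 cm
Current RCF = 11.18 × 20 × (5.34)² = 11.18 × 20 × 28.5156 ≈ 6,376.1 × g
Target RCF = 6,376.1 + 2,200 = 8,576.1 × g
(N/1000)² = 8,576.1 / 223.6 = 38.35465
N = 1000 × √38.35465 ≈ 6,193.1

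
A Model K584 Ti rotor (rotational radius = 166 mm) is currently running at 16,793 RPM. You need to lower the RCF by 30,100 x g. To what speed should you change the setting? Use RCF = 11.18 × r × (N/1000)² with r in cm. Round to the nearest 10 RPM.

≈ 10950 RPM

r = 166 mm = 16.6 cm
Current RCF = 11.18 × 16.6 × (16.793)² = 11.18 × 16.6 × 282.004849 ≈ 52,336.7 × g
Target RCF = 52,336.7 − 30,100 = 22,236.7 × g
(N/1000)² = 22,236.7 / 185.588 = 119.8176
N = 1000 × √119.8176 ≈ 10,946.1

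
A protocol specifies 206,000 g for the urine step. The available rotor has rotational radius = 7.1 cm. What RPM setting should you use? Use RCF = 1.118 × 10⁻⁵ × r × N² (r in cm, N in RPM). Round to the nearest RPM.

206,000 = 1.118 × 10⁻⁵ × 7.1 × N²
N² = 206,000 / (7.9378 × 10⁻⁵) = 2,595,177,505
N ≈ √2,595,177,505 ≈ 50,942.9

50943 RPM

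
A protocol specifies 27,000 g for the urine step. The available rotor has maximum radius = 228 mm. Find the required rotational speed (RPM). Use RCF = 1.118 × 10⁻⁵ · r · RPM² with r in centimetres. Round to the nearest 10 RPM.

r = 228 mm = 22.8 cm
27,000 = 1.118 × 10⁻⁵ × 22.8 × N²
N² = 27,000 / (25.4904 × 10⁻⁵) = 105,922,230
N ≈ √105,922,230 ≈ 10,291.9

≈ 10290 RPM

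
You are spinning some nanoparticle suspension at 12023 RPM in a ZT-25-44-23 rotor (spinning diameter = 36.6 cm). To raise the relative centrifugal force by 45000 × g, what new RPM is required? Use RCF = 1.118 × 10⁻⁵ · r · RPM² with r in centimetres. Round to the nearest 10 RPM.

N₂ ≈ 19090 RPM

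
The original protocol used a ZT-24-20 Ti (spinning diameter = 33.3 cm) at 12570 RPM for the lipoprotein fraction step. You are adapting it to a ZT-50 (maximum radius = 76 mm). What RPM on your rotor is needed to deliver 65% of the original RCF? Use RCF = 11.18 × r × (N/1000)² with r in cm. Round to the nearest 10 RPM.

Original rotor: r = 33.3 / 2 = 16.65 cm
RCF = 11.18 × r × (N/1000)²
RCF_original = 11.18 × 16.65 × (12.57)² = 11.18 × 16.65 × 158.0049 ≈ 29,412.1 × g
Target RCF = 0.65 × 29,412.1 ≈ 19,117.9 × g
Your rotor: r = 76 mm = 7.6 cm
19,117.9 = 11.18 × 7.6 × (N/1000)²
(N/1000)² = 19,117.9 / 84.968 = 225.0012
N = 1000 × √225.0012 ≈ 15,000.0

15000 RPM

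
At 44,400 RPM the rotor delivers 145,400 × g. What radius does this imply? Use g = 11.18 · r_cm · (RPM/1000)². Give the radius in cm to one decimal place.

RCF = 11.18 × r × (N/1000)²
145400 = 11.18 × r × (44.4)²
r = 145400 / (11.18 × 1971.36) = 145400 / 22039.8 ≈ 6.597 cm

r ≈ 6.6 cm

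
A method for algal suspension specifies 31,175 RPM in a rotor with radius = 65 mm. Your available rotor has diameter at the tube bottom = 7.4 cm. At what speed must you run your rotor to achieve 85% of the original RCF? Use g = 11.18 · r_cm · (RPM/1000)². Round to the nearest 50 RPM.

Original rotor: r = 65 mm = 6.5 cm
RCF_original = 11.18 × 6.5 × (31.175)² = 11.18 × 6.5 × 971.880625 ≈ 70,626.6 × g
Target RCF = 0.85 × 70,626.6 ≈ 60,032.6 × g
Your rotor: r = 7.4 / 2 = 3.7 cm
60,032.6 = 11.18 × 3.7 × (N/1000)²
(N/1000)² = 60,032.6 / 41.366 = 1451.255
N = 1000 × √1451.255 ≈ 38,095.3

≈ 38100 RPM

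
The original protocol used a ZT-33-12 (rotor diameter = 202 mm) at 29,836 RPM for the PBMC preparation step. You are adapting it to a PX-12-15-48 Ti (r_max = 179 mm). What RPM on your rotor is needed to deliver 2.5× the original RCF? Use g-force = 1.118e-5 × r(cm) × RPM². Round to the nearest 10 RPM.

Original rotor: r = 202 mm / 2 = 101 mm = 10.1 cm
RCF_original = 1.118 × 10⁻⁵ × 10.1 × (29836)² = 1.118 × 10⁻⁵ × 10.1 × 890,186,896 ≈ 100,518.1 × g
Target RCF = 2.5 × 100,518.1 ≈ 251,295.2 × g
Your rotor: r = 179 mm = 17.9 cm
251,295.2 = 1.118 × 10⁻⁵ × 17.9 × N²
N² = 251,295.2 / (20.0122 × 10⁻⁵) = 1,255,710,017
N ≈ √1,255,710,017 ≈ 35,436.0

≈ 35440 RPM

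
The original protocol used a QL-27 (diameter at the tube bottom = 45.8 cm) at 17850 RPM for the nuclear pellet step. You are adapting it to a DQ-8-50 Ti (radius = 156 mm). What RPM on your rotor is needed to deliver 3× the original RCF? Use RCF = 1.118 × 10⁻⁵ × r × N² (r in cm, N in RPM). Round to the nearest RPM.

Original rotor: r = 45.8 / 2 = 22.9 cm
RCF_original = 1.118 × 10⁻⁵ × 22.9 × (17850)² = 1.118 × 10⁻⁵ × 22.9 × 318,622,500 ≈ 81,574.4 × g
Target RCF = 3 × 81,574.4 ≈ 244,723.2 × g
Your rotor: r = 156 mm = 15.6 cm
244,723.2 = 1.118 × 10⁻⁵ × 15.6 × N²
N² = 244,723.2 / (17.4408 × 10⁻⁵) = 1,403,164,992
N ≈ √1,403,164,992 ≈ 37,458.8

≈ 37459 RPM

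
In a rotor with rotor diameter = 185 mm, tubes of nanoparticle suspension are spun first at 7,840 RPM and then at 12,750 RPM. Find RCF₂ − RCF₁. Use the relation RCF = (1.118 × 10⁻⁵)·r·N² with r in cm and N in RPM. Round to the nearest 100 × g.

10500 × g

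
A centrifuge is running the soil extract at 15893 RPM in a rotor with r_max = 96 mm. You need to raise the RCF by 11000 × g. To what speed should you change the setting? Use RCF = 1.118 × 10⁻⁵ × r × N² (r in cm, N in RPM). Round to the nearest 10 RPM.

N₂ ≈ 18840 RPM

r = 96 mm = 9.6 cm
Current RCF = 1.118 × 10⁻⁵ × 9.6 × (15893)² = 1.118 × 10⁻⁵ × 9.6 × 252,587,449 ≈ 27,109.7 × g
Target RCF = 27,109.7 + 11,000 = 38,109.7 × g
N² = 38,109.7 / (10.7328 × 10⁻⁵) = 355,076,960
N ≈ √355,076,960 ≈ 18,843.5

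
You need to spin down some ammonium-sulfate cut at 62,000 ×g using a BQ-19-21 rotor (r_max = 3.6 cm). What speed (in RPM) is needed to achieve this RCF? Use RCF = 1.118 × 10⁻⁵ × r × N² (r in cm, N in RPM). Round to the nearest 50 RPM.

≈ 39250 RPM

62,000 = 1.118 × 10⁻⁵ × 3.6 × N²
N² = 62,000 / (4.0248 × 10⁻⁵) = 1,540,449,215
N ≈ √1,540,449,215 ≈ 39,248.6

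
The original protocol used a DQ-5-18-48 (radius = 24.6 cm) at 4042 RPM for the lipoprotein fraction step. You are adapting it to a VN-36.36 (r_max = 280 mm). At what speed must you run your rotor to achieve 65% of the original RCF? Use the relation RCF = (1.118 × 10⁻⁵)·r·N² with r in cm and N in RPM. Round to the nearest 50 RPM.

≈ 3050 RPM

RCF = 1.118 × 10⁻⁵ × r × N²
RCF_original = 1.118 × 10⁻⁵ × 24.6 × (4042)² = 1.118 × 10⁻⁵ × 24.6 × 16,337,764 ≈ 4,493.3 × g
Target RCF = 0.65 × 4,493.3 ≈ 2,920.6 × g
Your rotor: r = 280 mm = 28.0 cm
2,920.6 = 1.118 × 10⁻⁵ × 28 × N²
N² = 2,920.6 / (31.304 × 10⁻⁵) = 9,329,798
N ≈ √9,329,798 ≈ 3,054.5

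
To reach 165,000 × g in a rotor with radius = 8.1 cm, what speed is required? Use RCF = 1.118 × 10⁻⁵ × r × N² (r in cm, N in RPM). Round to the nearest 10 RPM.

165,000 = 1.118 × 10⁻⁵ × 8.1 × N²
N² = 165,000 / (9.0558 × 10⁻⁵) = 1,822,036,706
N ≈ √1,822,036,706 ≈ 42,685.3

≈ 42690 RPM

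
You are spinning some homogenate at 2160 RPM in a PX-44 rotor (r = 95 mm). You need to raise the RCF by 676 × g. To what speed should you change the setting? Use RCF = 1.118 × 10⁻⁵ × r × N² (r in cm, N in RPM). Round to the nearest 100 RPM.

r = 95 mm = 9.5 cm
Current RCF = 1.118 × 10⁻⁵ × 9.5 × (2160)² = 1.118 × 10⁻⁵ × 9.5 × 4,665,600 ≈ 495.5 × g
Target RCF = 495.5 + 676 = 1,171.5 × g
N² = 1,171.5 / (10.621 × 10⁻⁵) = 11,030,035
N ≈ √11,030,035 ≈ 3,321.1

N₂ ≈ 3300 RPM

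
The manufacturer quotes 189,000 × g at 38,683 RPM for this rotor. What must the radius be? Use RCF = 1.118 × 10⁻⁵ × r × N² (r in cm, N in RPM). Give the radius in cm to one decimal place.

189000 = 1.118 × 10⁻⁵ × r × (38683)²
r = 189000 / (1.118 × 10⁻⁵ × 1,496,374,489) = 189000 / 16729.47 ≈ 11.297 cm

≈ 11.3 cm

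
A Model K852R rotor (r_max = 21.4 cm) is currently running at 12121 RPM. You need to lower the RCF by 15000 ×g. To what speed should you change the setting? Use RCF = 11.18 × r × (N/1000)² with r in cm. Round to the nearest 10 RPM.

Current RCF = 11.18 × 21.4 × (12.121)² = 11.18 × 21.4 × 146.918641 ≈ 35,150.6 × g
Target RCF = 35,150.6 − 15,000 = 20,150.6 × g
(N/1000)² = 20,150.6 / 239.252 = 84.22333
N = 1000 × √84.22333 ≈ 9,177.3

N₂ ≈ 9180 RPM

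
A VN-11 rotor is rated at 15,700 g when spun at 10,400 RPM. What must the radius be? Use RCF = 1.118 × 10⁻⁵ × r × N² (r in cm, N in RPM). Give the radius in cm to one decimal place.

r ≈ 13.0 cm

15700 = 1.118 × 10⁻⁵ × r × (10400)²
r = 15700 / (1.118 × 10⁻⁵ × 108,160,000) = 15700 / 1209.229 ≈ 12.983 cm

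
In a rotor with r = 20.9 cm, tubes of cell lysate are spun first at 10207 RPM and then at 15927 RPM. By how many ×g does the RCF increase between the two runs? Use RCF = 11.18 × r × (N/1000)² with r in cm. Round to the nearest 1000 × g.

RCF₁ = 11.18 × 20.9 × (10.207)² = 11.18 × 20.9 × 104.182849 ≈ 24,343.6 × g
RCF₂ = 11.18 × 20.9 × (15.927)² = 11.18 × 20.9 × 253.669329 ≈ 59,272.9 × g
Increase = 59,272.9 − 24,343.6 = 34,929.3

35000 ×g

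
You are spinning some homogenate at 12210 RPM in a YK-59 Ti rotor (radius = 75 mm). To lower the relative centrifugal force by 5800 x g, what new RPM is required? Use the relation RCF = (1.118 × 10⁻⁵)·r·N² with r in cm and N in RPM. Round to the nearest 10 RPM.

r = 75 mm = 7.5 cm
Current RCF = 1.118 × 10⁻⁵ × 7.5 × (12210)² = 1.118 × 10⁻⁵ × 7.5 × 149,084,100 ≈ 12,500.7 × g
Target RCF = 12,500.7 − 5,800 = 6,700.7 × g
N² = 6,700.7 / (8.385 × 10⁻⁵) = 79,912,940
N ≈ √79,912,940 ≈ 8,939.4

8940 RPM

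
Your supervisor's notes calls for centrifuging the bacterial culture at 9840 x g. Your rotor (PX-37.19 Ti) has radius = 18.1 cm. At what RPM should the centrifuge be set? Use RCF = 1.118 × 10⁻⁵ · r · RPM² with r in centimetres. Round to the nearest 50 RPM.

RCF = 1.118 × 10⁻⁵ × r × N²
9,840 = 1.118 × 10⁻⁵ × 18.1 × N²
N² = 9,840 / (20.2358 × 10⁻⁵) = 48,626,691
N ≈ √48,626,691 ≈ 6,973.3

≈ 6950 RPM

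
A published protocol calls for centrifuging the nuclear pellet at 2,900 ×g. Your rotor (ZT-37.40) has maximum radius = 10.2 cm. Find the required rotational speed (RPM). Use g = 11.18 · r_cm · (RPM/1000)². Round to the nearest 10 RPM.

N ≈ 5040 RPM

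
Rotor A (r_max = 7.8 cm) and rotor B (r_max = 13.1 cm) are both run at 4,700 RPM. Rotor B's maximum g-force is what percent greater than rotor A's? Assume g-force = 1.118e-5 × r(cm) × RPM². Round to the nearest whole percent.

At equal RPM, RCF scales linearly with r: ratio = 13.1 / 7.8 = 1.6795.
So rotor B delivers 67.9% more g-force.

68%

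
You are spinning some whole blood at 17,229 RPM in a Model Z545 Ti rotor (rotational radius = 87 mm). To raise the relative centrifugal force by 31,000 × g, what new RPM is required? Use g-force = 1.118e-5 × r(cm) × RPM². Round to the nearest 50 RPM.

≈ 24800 RPM

r = 87 mm = 8.7 cm
Current RCF = 1.118 × 10⁻⁵ × 8.7 × (17229)² = 1.118 × 10⁻⁵ × 8.7 × 296,838,441 ≈ 28,872.3 × g
Target RCF = 28,872.3 + 31,000 = 59,872.3 × g
N² = 59,872.3 / (9.7266 × 10⁻⁵) = 615,552,197
N ≈ √615,552,197 ≈ 24,810.3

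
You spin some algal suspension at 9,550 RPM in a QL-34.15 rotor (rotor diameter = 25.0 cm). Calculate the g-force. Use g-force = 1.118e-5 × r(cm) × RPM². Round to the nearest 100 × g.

RCF ≈ 12700 ×g

r = 25.0 / 2 = 12.5 cm
RCF = 1.118 × 10⁻⁵ × r × N²
RCF = 1.118 × 10⁻⁵ × 12.5 × (9550)² = 1.118 × 10⁻⁵ × 12.5 × 91,202,500 ≈ 12,745.5 × g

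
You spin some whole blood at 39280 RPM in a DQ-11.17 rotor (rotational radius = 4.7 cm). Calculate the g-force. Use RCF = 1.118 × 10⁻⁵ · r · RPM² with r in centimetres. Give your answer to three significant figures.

81100 ×g

RCF = 1.118 × 10⁻⁵ × 4.7 × (39280)² = 1.118 × 10⁻⁵ × 4.7 × 1,542,918,400 ≈ 81,074.2 × g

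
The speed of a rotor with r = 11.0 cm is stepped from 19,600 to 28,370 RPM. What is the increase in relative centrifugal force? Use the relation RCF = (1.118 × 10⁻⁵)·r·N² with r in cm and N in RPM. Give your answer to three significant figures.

RCF₁ = 1.118 × 10⁻⁵ × 11 × (19600)² = 1.118 × 10⁻⁵ × 11 × 384,160,000 ≈ 47,244 × g
RCF₂ = 1.118 × 10⁻⁵ × 11 × (28370)² = 1.118 × 10⁻⁵ × 11 × 804,856,900 ≈ 98,981.3 × g
Increase = 98,981.3 − 47,244 = 51,737.3

51700 x g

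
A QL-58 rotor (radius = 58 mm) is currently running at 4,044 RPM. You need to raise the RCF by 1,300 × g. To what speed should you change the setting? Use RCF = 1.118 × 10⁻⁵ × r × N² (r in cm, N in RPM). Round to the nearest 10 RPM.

6030 RPM

r = 58 mm = 5.8 cm
Current RCF = 1.118 × 10⁻⁵ × 5.8 × (4044)² = 1.118 × 10⁻⁵ × 5.8 × 16,353,936 ≈ 1,060.5 × g
Target RCF = 1,060.5 + 1,300 = 2,360.5 × g
N² = 2,360.5 / (6.4844 × 10⁻⁵) = 36,402,751
N ≈ √36,402,751 ≈ 6,033.5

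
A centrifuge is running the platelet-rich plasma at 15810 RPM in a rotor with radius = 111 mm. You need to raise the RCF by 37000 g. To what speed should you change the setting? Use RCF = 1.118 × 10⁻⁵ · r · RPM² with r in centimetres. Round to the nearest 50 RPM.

r = 111 mm = 11.1 cm
Current RCF = 1.118 × 10⁻⁵ × 11.1 × (15810)² = 1.118 × 10⁻⁵ × 11.1 × 249,956,100 ≈ 31,019.1 × g
Target RCF = 31,019.1 + 37,000 = 68,019.1 × g
N² = 68,019.1 / (12.4098 × 10⁻⁵) = 548,107,947
N ≈ √548,107,947 ≈ 23,411.7

≈ 23400 RPM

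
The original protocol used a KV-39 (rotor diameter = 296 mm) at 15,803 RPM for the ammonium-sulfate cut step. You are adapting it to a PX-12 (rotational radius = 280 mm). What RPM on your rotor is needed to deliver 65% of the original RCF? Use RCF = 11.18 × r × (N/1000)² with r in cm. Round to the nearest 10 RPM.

Original rotor: r = 296 mm / 2 = 148 mm = 14.8 cm
RCF_original = 11.18 × 14.8 × (15.803)² = 11.18 × 14.8 × 249.734809 ≈ 41,322.1 × g
Target RCF = 0.65 × 41,322.1 ≈ 26,859.4 × g
Your rotor: r = 280 mm = 28.0 cm
26,859.4 = 11.18 × 28 × (N/1000)²
(N/1000)² = 26,859.4 / 313.04 = 85.80181
N = 1000 × √85.80181 ≈ 9,262.9

9260 RPM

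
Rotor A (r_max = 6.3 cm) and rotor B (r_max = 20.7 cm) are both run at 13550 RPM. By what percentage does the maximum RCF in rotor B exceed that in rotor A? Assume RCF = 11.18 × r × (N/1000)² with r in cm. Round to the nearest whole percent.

229%

At equal RPM, RCF scales linearly with r: ratio = 20.7 / 6.3 = 3.2857.
So rotor B delivers 228.6% more g-force.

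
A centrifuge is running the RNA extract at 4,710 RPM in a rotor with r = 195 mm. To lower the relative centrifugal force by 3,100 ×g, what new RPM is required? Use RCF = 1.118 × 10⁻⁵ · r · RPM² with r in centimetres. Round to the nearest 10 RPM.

N₂ ≈ 2820 RPM

r = 195 mm = 19.5 cm
Current RCF = 1.118 × 10⁻⁵ × 19.5 × (4710)² = 1.118 × 10⁻⁵ × 19.5 × 22,184,100 ≈ 4,836.4 × g
Target RCF = 4,836.4 − 3,100 = 1,736.4 × g
N² = 1,736.4 / (21.801 × 10⁻⁵) = 7,964,772
N ≈ √7,964,772 ≈ 2,822.2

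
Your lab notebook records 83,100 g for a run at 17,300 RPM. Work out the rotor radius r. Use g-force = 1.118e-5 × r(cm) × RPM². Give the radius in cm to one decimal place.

83100 = 1.118 × 10⁻⁵ × r × (17300)²
r = 83100 / (1.118 × 10⁻⁵ × 299,290,000) = 83100 / 3346.062 ≈ 24.835 cm

r ≈ 24.8 cm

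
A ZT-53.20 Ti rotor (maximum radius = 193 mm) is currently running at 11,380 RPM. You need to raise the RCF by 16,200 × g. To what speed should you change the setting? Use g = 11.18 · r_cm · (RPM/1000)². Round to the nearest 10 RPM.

r = 193 mm = 19.3 cm
Current RCF = 11.18 × 19.3 × (11.38)² = 11.18 × 19.3 × 129.5044 ≈ 27,943.7 × g
Target RCF = 27,943.7 + 16,200 = 44,143.7 × g
(N/1000)² = 44,143.7 / 215.774 = 204.583
N = 1000 × √204.583 ≈ 14,303.3

N₂ ≈ 14300 RPM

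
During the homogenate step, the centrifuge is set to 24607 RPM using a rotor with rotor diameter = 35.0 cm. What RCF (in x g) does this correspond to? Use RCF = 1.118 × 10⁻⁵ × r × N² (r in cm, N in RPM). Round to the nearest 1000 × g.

≈ 118000 x g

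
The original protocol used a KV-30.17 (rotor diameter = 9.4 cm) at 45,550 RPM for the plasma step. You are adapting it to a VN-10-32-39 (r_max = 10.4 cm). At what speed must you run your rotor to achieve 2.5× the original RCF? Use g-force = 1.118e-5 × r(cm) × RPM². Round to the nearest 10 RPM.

Original rotor: r = 9.4 / 2 = 4.7 cm
RCF_original = 1.118 × 10⁻⁵ × 4.7 × (45550)² = 1.118 × 10⁻⁵ × 4.7 × 2,074,802,500 ≈ 109,022.6 × g
Target RCF = 2.5 × 109,022.6 ≈ 272,556.5 × g
272,556.5 = 1.118 × 10⁻⁵ × 10.4 × N²
N² = 272,556.5 / (11.6272 × 10⁻⁵) = 2,344,128,423
N ≈ √2,344,128,423 ≈ 48,416.2

≈ 48420 RPM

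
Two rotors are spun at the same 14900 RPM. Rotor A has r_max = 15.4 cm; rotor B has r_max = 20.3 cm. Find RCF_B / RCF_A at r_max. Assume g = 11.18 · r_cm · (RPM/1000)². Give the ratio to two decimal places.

1.32

At fixed N, RCF ∝ r, so RCF_B/RCF_A = r_B/r_A = 20.3 / 15.4 = 1.3182.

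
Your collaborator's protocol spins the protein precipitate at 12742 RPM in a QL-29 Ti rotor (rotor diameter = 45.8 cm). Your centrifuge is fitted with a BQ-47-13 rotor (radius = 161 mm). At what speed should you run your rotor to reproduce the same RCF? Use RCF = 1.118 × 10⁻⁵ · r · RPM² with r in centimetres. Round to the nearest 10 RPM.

Original rotor: r = 45.8 / 2 = 22.9 cm
RCF = 1.118 × 10⁻⁵ × r × N²
RCF_original = 1.118 × 10⁻⁵ × 22.9 × (12742)² = 1.118 × 10⁻⁵ × 22.9 × 162,358,564 ≈ 41,567.4 × g
Your rotor: r = 161 mm = 16.1 cm
41,567.4 = 1.118 × 10⁻⁵ × 16.1 × N²
N² = 41,567.4 / (17.9998 × 10⁻⁵) = 230,932,566
N ≈ √230,932,566 ≈ 15,196.5

15200 RPM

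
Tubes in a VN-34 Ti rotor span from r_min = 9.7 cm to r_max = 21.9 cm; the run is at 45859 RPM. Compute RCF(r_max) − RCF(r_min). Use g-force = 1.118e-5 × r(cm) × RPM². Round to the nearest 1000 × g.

287000 x g

RCF_max = 1.118 × 10⁻⁵ × 21.9 × (45859)² = 1.118 × 10⁻⁵ × 21.9 × 2,103,047,881 ≈ 514,914.4 × g
RCF_min = 1.118 × 10⁻⁵ × 9.7 × (45859)² = 1.118 × 10⁻⁵ × 9.7 × 2,103,047,881 ≈ 228,067.1 × g
ΔRCF = 514,914.4 − 228,067.1 = 286,847.3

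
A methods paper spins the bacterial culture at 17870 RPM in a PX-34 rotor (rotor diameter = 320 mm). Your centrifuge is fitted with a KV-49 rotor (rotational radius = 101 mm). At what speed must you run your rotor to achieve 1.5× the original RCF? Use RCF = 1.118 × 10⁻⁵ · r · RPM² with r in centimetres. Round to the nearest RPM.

Original rotor: r = 320 mm / 2 = 160 mm = 16 cm
RCF = 1.118 × 10⁻⁵ × r × N²
RCF_original = 1.118 × 10⁻⁵ × 16 × (17870)² = 1.118 × 10⁻⁵ × 16 × 319,336,900 ≈ 57,123 × g
Target RCF = 1.5 × 57,123 ≈ 85,684.5 × g
Your rotor: r = 101 mm = 10.1 cm
85,684.5 = 1.118 × 10⁻⁵ × 10.1 × N²
N² = 85,684.5 / (11.2918 × 10⁻⁵) = 758,820,560
N ≈ √758,820,560 ≈ 27,546.7

≈ 27547 RPM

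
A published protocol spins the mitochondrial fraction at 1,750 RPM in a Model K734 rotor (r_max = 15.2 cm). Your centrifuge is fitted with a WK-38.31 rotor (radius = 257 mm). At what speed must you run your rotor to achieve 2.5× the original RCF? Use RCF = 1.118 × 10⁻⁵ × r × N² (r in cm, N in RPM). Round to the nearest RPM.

RCF = 1.118 × 10⁻⁵ × r × N²
RCF_original = 1.118 × 10⁻⁵ × 15.2 × (1750)² = 1.118 × 10⁻⁵ × 15.2 × 3,062,500 ≈ 520.4 × g
Target RCF = 2.5 × 520.4 ≈ 1,301 × g
Your rotor: r = 257 mm = 25.7 cm
1,301 = 1.118 × 10⁻⁵ × 25.7 × N²
N² = 1,301 / (28.7326 × 10⁻⁵) = 4,527,958
N ≈ √4,527,958 ≈ 2,127.9

≈ 2128 RPM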